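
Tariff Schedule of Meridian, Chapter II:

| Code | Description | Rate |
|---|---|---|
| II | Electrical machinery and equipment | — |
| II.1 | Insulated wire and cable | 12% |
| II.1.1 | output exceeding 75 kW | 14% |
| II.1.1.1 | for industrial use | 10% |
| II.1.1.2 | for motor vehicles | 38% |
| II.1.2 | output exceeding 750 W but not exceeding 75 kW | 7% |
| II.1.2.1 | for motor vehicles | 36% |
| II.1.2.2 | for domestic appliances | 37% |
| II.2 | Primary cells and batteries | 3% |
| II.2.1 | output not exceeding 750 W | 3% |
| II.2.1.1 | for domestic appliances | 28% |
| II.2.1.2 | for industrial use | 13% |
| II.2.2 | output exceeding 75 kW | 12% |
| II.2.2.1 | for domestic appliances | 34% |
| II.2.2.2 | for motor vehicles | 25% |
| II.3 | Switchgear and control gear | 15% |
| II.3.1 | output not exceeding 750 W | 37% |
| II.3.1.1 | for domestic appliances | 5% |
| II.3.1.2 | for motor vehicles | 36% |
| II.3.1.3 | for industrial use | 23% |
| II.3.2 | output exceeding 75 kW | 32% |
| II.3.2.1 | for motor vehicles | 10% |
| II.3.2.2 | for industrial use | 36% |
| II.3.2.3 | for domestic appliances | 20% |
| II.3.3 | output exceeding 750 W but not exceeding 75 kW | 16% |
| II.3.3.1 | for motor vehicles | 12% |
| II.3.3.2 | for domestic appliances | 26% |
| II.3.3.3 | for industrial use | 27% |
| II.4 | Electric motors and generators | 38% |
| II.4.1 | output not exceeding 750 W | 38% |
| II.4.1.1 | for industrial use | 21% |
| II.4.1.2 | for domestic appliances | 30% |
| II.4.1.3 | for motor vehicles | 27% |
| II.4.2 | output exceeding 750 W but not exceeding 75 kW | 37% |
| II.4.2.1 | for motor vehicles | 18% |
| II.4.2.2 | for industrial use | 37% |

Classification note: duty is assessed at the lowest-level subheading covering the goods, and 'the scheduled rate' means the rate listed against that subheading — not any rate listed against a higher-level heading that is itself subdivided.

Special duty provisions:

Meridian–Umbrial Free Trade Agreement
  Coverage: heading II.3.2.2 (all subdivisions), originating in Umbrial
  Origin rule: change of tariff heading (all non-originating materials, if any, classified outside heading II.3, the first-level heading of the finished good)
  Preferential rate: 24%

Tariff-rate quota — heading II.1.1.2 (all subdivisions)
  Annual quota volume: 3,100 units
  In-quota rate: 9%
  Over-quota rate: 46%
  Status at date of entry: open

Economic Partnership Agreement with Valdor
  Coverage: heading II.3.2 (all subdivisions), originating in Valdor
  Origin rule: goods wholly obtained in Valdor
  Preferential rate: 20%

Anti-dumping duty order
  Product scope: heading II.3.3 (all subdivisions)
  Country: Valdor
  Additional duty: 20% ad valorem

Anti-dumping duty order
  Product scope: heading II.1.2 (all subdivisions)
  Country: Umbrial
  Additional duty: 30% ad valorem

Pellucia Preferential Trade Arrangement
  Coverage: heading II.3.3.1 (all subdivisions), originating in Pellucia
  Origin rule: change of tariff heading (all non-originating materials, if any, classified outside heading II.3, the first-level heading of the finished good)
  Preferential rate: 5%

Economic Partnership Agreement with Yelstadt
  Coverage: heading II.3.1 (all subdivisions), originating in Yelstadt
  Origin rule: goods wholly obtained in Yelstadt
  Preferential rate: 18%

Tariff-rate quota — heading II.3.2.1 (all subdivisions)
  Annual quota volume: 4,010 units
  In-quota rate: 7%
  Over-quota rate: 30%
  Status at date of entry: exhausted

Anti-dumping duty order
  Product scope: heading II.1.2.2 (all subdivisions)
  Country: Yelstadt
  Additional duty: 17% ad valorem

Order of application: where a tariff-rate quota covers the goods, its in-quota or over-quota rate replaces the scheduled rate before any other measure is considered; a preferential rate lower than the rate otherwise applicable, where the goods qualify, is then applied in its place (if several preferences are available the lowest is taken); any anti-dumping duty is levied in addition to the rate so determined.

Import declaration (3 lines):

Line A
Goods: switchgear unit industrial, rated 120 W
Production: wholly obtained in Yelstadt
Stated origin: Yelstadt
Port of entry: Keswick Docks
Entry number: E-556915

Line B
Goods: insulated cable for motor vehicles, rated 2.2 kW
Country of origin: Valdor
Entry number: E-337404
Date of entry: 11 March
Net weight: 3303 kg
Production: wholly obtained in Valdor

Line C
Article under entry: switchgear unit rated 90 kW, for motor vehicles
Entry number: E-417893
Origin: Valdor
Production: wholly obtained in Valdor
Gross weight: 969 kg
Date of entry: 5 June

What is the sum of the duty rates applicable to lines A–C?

74%

Line A: switchgear unit → II.3; rated 120 W → II.3.1; industrial → II.3.1.3. Scheduled 23%. Yelstadt agreement on II.3.1: wholly obtained → 18% available; preferential 18%. → 18%.
Line B: insulated cable → II.1; rated 2.2 kW → II.1.2; for motor vehicles → II.1.2.1. Scheduled 36%. Valdor agreement on II.3.2: II.1.2.1 not covered. → 36%.
Line C: switchgear unit → II.3; rated 90 kW → II.3.2; for motor vehicles → II.3.2.1. Scheduled 10%. quota on II.3.2.1 exhausted → over-quota 30%; Valdor agreement on II.3.2: wholly obtained → 20% available; preferential 20%. → 20%.
Sum: 18% + 36% + 20% = 74%.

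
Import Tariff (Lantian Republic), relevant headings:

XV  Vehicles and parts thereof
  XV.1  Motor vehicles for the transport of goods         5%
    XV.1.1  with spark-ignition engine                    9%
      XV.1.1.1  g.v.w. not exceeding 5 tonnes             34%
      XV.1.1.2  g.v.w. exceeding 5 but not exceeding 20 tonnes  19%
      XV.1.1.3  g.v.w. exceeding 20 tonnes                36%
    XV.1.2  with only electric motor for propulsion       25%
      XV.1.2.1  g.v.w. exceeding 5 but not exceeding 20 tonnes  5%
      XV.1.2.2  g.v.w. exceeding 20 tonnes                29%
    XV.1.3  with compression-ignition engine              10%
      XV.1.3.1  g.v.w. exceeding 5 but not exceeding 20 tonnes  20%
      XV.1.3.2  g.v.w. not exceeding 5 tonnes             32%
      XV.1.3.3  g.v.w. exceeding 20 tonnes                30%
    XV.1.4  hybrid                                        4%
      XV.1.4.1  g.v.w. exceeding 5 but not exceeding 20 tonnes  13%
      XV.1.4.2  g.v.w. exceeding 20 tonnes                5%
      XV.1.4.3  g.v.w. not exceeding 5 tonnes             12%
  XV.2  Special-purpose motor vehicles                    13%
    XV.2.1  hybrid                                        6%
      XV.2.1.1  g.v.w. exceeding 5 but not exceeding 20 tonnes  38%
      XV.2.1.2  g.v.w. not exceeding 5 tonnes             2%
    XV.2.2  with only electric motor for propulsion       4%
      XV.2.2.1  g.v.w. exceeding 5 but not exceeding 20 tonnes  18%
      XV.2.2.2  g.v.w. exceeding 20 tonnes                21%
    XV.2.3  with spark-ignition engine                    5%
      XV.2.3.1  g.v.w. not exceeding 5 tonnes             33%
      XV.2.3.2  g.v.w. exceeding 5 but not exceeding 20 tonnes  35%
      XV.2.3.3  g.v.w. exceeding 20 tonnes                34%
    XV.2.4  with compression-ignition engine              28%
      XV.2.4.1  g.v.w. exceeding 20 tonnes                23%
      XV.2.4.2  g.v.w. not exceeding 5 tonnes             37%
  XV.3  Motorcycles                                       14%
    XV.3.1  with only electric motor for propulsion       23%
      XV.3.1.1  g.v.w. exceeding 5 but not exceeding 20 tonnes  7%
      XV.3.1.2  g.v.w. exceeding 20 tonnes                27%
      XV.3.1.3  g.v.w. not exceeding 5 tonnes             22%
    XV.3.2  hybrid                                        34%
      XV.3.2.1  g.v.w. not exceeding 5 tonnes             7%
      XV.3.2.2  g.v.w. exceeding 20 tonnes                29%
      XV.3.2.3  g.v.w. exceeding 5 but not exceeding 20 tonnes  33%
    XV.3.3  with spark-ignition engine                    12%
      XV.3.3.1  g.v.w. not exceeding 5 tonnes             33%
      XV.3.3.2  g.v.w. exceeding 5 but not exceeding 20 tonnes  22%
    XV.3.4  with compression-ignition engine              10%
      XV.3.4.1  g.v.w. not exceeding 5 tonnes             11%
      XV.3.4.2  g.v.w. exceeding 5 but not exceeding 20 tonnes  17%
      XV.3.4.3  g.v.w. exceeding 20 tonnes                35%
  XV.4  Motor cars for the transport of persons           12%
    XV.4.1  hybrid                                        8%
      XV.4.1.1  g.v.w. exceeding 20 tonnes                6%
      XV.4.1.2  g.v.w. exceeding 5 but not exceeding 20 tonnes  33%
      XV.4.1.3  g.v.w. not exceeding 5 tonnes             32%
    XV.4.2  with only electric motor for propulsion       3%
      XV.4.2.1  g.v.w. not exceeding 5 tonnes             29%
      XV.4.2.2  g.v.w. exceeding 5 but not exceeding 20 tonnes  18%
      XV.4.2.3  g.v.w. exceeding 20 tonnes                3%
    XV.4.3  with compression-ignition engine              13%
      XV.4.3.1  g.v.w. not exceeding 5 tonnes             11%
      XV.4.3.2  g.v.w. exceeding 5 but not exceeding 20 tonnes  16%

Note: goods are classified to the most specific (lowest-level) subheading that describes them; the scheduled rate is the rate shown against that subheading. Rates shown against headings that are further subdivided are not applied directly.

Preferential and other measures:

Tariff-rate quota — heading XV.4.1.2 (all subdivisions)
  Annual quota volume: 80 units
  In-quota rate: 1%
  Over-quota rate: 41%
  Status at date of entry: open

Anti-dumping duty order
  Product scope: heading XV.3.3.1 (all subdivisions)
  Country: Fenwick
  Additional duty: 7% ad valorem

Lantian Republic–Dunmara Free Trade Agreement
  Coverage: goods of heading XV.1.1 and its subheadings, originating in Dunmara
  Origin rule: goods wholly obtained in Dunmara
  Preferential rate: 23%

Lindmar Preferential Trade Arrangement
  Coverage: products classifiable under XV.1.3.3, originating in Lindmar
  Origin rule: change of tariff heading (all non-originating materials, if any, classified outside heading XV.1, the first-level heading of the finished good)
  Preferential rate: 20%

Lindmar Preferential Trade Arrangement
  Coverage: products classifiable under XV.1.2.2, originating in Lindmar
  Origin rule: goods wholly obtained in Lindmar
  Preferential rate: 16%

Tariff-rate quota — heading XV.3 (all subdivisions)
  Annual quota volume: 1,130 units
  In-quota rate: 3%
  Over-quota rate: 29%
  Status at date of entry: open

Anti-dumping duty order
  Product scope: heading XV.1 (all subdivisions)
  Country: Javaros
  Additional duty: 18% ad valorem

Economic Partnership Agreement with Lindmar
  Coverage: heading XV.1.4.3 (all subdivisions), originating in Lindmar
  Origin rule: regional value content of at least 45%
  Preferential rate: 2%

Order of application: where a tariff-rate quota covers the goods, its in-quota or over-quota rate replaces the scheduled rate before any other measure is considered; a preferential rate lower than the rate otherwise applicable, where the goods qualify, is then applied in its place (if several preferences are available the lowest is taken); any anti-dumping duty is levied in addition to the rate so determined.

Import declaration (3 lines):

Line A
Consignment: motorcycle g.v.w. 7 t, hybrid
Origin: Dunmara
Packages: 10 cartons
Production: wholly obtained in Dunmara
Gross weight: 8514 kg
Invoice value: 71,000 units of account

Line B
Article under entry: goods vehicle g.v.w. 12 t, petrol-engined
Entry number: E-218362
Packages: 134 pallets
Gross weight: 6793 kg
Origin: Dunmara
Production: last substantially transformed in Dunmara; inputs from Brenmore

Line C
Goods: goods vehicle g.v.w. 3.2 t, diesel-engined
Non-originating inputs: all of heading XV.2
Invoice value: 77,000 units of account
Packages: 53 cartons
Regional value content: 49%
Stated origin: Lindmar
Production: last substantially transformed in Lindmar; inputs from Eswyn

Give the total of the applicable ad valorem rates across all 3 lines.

Line A: motorcycle → XV.3; hybrid → XV.3.2; g.v.w. 7 t → XV.3.2.3. Scheduled 33%. quota on XV.3 open → in-quota 3%; Dunmara agreement on XV.1.1: XV.3.2.3 not covered. → 3%.
Line B: goods vehicle → XV.1; petrol-engined → XV.1.1; g.v.w. 12 t → XV.1.1.2. Scheduled 19%. Dunmara agreement on XV.1.1: not wholly obtained. → 19%.
Line C: goods vehicle → XV.1; diesel-engined → XV.1.3; g.v.w. 3.2 t → XV.1.3.2. Scheduled 32%. Lindmar agreement on XV.1.3.3: XV.1.3.2 not covered; Lindmar agreement on XV.1.2.2: XV.1.3.2 not covered; Lindmar agreement on XV.1.4.3: XV.1.3.2 not covered. → 32%.
Sum: 3% + 19% + 32% = 54%.

54%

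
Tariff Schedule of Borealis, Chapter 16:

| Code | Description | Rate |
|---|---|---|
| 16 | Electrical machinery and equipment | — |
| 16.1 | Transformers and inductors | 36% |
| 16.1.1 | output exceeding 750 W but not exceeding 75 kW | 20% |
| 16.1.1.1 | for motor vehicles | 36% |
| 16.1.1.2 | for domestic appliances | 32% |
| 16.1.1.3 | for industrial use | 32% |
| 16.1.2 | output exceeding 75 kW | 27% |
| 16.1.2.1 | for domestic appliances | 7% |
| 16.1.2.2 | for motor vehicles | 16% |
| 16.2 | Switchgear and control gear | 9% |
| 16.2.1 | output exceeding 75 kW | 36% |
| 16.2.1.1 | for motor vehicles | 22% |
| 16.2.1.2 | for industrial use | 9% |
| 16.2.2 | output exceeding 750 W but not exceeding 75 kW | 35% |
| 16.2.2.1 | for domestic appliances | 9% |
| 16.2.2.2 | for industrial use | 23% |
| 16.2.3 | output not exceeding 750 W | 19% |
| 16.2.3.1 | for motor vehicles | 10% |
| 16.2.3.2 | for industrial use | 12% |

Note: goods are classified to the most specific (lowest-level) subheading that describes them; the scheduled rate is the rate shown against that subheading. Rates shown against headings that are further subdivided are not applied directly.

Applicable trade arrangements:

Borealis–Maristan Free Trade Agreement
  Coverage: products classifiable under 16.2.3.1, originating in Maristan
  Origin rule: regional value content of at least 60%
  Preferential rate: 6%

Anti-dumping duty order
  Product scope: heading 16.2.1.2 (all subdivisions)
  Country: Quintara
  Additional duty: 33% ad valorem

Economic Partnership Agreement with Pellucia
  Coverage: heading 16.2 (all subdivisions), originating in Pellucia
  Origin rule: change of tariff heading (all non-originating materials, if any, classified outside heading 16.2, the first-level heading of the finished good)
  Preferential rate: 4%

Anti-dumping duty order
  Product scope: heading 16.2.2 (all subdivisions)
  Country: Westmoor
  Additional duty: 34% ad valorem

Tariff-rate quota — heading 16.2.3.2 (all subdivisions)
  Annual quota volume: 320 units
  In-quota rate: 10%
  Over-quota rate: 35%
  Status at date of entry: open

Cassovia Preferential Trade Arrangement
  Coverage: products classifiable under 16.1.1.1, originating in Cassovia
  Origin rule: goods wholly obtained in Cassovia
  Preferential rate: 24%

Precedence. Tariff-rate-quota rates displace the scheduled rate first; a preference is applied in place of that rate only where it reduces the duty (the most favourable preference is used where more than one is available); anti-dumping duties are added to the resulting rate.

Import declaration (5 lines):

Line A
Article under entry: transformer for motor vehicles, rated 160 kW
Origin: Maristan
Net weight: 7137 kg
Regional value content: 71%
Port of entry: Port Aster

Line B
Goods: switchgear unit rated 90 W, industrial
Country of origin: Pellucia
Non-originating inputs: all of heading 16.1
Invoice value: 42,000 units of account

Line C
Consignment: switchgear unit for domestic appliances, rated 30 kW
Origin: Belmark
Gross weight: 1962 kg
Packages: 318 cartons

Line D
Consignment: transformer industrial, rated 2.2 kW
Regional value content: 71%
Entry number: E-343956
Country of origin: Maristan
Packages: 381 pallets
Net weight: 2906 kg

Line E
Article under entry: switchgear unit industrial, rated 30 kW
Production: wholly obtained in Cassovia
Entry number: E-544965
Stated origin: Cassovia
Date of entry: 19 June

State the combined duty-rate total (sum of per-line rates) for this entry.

84%

Line A: transformer → 16.1; rated 160 kW → 16.1.2; for motor vehicles → 16.1.2.2. Scheduled 16%. Maristan agreement on 16.2.3.1: 16.1.2.2 not covered. → 16%.
Line B: switchgear unit → 16.2; rated 90 W → 16.2.3; industrial → 16.2.3.2. Scheduled 12%. quota on 16.2.3.2 open → in-quota 10%; Pellucia agreement on 16.2: CTH met → 4% available; preferential 4%. → 4%.
Line C: switchgear unit → 16.2; rated 30 kW → 16.2.2; for domestic appliances → 16.2.2.1. Scheduled 9%. No special measure applies. → 9%.
Line D: transformer → 16.1; rated 2.2 kW → 16.1.1; industrial → 16.1.1.3. Scheduled 32%. Maristan agreement on 16.2.3.1: 16.1.1.3 not covered. → 32%.
Line E: switchgear unit → 16.2; rated 30 kW → 16.2.2; industrial → 16.2.2.2. Scheduled 23%. Cassovia agreement on 16.1.1.1: 16.2.2.2 not covered. → 23%.
Sum: 16% + 4% + 9% + 32% + 23% = 84%.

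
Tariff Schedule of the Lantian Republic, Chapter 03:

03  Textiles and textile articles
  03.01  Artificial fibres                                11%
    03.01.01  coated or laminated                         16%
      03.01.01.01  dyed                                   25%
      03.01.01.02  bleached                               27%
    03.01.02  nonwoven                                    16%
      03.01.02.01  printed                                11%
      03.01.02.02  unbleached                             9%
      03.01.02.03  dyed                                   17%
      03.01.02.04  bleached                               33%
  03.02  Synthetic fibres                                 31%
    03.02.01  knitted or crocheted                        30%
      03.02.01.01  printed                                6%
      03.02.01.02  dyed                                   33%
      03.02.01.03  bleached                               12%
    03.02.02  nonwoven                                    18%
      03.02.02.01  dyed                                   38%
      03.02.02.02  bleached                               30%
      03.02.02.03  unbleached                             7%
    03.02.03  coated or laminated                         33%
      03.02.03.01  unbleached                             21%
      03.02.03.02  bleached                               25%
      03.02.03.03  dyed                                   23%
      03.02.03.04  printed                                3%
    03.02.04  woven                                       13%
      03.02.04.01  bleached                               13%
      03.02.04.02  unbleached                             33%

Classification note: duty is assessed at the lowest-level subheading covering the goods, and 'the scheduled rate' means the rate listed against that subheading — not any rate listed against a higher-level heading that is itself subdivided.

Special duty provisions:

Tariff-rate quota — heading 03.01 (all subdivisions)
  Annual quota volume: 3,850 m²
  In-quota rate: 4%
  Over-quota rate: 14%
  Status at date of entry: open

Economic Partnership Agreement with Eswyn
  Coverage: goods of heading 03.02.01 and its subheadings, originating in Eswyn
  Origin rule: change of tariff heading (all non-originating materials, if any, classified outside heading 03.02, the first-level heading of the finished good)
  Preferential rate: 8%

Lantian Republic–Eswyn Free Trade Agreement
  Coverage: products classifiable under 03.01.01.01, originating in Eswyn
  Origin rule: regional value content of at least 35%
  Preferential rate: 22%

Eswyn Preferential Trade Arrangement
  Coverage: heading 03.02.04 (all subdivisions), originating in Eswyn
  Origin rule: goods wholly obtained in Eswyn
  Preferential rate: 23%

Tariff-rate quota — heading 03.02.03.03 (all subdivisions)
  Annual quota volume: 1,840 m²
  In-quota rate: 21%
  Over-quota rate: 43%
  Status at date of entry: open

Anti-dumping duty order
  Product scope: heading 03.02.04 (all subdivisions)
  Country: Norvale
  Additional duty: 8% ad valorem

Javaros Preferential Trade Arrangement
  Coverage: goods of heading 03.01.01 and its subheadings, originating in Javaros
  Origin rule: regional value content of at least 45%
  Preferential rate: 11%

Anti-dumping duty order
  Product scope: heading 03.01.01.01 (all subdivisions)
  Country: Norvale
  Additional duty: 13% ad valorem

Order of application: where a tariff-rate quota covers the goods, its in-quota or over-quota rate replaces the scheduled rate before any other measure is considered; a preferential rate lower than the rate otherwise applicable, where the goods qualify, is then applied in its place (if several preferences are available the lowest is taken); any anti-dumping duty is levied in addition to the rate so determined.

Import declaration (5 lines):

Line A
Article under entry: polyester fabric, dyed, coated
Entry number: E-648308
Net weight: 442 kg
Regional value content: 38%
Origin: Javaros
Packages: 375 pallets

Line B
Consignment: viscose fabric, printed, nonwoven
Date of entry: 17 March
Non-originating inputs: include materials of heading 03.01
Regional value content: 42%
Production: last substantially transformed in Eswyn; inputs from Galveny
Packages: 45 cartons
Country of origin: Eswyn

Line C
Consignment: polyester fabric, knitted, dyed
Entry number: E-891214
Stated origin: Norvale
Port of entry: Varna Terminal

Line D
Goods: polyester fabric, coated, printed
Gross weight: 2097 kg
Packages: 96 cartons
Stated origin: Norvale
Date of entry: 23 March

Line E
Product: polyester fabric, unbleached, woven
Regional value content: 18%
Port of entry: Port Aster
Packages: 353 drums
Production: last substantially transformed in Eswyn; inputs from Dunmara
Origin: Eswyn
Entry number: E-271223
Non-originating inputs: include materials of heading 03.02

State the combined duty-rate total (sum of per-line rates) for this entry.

94%

Line A: polyester → 03.02; coated → 03.02.03; dyed → 03.02.03.03. Scheduled 23%. quota on 03.02.03.03 open → in-quota 21%; Javaros agreement on 03.01.01: 03.02.03.03 not covered. → 21%.
Line B: viscose → 03.01; nonwoven → 03.01.02; printed → 03.01.02.01. Scheduled 11%. quota on 03.01 open → in-quota 4%; Eswyn agreement on 03.02.01: 03.01.02.01 not covered; Eswyn agreement on 03.01.01.01: 03.01.02.01 not covered; Eswyn agreement on 03.02.04: 03.01.02.01 not covered. → 4%.
Line C: polyester → 03.02; knitted → 03.02.01; dyed → 03.02.01.02. Scheduled 33%. No special measure applies. → 33%.
Line D: polyester → 03.02; coated → 03.02.03; printed → 03.02.03.04. Scheduled 3%. No special measure applies. → 3%.
Line E: polyester → 03.02; woven → 03.02.04; unbleached → 03.02.04.02. Scheduled 33%. Eswyn agreement on 03.02.01: 03.02.04.02 not covered; Eswyn agreement on 03.01.01.01: 03.02.04.02 not covered; Eswyn agreement on 03.02.04: not wholly obtained. → 33%.
Sum: 21% + 4% + 33% + 3% + 33% = 94%.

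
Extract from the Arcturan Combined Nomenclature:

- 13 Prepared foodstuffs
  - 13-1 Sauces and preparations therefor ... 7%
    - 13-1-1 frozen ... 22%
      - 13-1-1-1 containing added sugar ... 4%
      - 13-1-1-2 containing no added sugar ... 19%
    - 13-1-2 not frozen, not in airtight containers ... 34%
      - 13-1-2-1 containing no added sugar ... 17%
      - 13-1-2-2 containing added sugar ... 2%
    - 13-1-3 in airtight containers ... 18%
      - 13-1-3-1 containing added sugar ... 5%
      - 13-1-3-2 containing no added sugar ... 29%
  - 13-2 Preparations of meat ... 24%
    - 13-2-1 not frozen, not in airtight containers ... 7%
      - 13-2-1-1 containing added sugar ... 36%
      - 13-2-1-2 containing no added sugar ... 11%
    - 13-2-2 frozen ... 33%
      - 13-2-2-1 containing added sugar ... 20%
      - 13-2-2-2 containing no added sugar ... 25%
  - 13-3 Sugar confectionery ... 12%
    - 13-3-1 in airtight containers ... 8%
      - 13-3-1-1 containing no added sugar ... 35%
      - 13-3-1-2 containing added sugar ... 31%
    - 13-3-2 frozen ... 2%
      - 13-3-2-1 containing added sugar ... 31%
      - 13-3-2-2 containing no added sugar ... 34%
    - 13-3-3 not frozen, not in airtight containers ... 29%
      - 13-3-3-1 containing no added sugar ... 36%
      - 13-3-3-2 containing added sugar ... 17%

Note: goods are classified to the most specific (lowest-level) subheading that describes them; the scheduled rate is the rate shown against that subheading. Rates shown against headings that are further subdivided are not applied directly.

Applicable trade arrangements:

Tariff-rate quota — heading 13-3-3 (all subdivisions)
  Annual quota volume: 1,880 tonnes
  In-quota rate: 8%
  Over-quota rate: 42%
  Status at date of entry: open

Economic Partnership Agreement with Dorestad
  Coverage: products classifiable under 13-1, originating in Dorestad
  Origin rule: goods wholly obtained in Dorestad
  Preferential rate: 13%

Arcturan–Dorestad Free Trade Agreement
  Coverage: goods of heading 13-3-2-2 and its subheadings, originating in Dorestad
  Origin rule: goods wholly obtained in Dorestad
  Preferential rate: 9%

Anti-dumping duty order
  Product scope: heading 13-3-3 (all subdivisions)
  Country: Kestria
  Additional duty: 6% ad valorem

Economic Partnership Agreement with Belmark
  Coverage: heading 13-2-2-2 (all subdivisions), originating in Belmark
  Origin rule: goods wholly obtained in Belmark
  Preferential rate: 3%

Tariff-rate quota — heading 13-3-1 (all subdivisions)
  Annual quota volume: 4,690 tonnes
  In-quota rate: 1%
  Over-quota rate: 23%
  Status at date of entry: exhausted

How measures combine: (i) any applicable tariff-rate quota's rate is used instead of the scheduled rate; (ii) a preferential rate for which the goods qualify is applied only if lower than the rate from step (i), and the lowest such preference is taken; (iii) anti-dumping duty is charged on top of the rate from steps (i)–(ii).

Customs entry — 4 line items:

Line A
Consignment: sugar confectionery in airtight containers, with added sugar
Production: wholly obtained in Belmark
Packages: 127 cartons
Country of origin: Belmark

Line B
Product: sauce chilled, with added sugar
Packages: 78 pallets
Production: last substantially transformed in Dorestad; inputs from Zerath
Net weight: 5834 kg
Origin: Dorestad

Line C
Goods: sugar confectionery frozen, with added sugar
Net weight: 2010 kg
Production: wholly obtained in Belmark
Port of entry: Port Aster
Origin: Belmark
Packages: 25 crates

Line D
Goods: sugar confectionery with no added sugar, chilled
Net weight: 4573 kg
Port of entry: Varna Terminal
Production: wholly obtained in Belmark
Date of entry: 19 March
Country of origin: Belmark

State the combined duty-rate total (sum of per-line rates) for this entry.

Line A: sugar confectionery → 13-3; in airtight containers → 13-3-1; with added sugar → 13-3-1-2. Scheduled 31%. quota on 13-3-1 exhausted → over-quota 23%; Belmark agreement on 13-2-2-2: 13-3-1-2 not covered. → 23%.
Line B: sauce → 13-1; chilled → 13-1-2; with added sugar → 13-1-2-2. Scheduled 2%. Dorestad agreement on 13-1: not wholly obtained; Dorestad agreement on 13-3-2-2: 13-1-2-2 not covered. → 2%.
Line C: sugar confectionery → 13-3; frozen → 13-3-2; with added sugar → 13-3-2-1. Scheduled 31%. Belmark agreement on 13-2-2-2: 13-3-2-1 not covered. → 31%.
Line D: sugar confectionery → 13-3; chilled → 13-3-3; with no added sugar → 13-3-3-1. Scheduled 36%. quota on 13-3-3 open → in-quota 8%; Belmark agreement on 13-2-2-2: 13-3-3-1 not covered. → 8%.
Sum: 23% + 2% + 31% + 8% = 64%.

64%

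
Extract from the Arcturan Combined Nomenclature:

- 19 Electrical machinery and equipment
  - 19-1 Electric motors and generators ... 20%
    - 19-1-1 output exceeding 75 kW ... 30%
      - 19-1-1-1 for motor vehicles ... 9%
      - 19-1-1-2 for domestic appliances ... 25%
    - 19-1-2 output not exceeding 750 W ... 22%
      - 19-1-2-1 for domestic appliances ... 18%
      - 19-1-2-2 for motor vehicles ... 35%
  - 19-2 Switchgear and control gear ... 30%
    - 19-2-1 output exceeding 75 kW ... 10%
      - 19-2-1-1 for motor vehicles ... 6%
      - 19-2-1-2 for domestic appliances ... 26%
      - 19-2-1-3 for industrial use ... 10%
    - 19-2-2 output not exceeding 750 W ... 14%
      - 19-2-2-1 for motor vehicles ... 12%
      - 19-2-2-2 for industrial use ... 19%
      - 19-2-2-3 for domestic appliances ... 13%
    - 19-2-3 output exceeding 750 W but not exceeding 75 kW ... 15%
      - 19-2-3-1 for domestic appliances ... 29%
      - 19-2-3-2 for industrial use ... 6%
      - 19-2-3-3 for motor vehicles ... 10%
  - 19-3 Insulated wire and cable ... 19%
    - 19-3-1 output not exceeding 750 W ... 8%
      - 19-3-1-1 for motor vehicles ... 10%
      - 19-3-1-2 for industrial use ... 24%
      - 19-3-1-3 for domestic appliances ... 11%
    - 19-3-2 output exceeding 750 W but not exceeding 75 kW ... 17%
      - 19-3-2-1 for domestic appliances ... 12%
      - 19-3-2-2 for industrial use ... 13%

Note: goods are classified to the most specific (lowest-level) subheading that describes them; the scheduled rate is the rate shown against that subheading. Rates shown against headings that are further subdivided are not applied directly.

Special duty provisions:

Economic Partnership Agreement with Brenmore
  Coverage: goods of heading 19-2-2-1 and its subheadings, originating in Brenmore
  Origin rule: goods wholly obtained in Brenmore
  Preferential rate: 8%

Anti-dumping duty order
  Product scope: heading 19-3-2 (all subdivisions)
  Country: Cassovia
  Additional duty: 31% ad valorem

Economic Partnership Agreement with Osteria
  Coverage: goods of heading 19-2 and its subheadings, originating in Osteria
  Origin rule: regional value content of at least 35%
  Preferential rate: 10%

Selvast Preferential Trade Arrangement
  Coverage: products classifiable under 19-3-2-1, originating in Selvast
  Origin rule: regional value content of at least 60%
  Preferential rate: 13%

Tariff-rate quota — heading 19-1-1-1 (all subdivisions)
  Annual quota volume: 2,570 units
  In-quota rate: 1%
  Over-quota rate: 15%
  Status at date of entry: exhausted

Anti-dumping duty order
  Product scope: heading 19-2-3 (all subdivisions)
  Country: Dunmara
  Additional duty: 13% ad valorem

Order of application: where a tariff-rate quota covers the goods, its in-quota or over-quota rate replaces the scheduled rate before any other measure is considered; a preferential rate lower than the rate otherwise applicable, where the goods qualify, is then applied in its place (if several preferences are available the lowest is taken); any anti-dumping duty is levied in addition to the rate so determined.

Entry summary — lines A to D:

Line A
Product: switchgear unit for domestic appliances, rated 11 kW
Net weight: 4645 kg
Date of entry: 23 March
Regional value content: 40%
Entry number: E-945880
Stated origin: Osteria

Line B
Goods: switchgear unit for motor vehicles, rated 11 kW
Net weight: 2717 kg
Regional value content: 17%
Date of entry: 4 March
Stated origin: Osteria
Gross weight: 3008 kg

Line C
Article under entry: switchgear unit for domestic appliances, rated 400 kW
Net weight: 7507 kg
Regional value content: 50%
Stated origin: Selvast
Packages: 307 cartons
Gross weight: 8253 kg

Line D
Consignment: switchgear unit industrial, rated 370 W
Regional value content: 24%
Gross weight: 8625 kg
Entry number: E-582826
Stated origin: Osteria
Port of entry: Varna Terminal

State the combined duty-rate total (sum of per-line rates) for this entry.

Line A: switchgear unit → 19-2; rated 11 kW → 19-2-3; for domestic appliances → 19-2-3-1. Scheduled 29%. Osteria agreement on 19-2: RVC ≥ 35% → 10% available; preferential 10%. → 10%.
Line B: switchgear unit → 19-2; rated 11 kW → 19-2-3; for motor vehicles → 19-2-3-3. Scheduled 10%. Osteria agreement on 19-2: RVC < 35%. → 10%.
Line C: switchgear unit → 19-2; rated 400 kW → 19-2-1; for domestic appliances → 19-2-1-2. Scheduled 26%. Selvast agreement on 19-3-2-1: 19-2-1-2 not covered. → 26%.
Line D: switchgear unit → 19-2; rated 370 W → 19-2-2; industrial → 19-2-2-2. Scheduled 19%. Osteria agreement on 19-2: RVC < 35%. → 19%.
Sum: 10% + 10% + 26% + 19% = 65%.

65%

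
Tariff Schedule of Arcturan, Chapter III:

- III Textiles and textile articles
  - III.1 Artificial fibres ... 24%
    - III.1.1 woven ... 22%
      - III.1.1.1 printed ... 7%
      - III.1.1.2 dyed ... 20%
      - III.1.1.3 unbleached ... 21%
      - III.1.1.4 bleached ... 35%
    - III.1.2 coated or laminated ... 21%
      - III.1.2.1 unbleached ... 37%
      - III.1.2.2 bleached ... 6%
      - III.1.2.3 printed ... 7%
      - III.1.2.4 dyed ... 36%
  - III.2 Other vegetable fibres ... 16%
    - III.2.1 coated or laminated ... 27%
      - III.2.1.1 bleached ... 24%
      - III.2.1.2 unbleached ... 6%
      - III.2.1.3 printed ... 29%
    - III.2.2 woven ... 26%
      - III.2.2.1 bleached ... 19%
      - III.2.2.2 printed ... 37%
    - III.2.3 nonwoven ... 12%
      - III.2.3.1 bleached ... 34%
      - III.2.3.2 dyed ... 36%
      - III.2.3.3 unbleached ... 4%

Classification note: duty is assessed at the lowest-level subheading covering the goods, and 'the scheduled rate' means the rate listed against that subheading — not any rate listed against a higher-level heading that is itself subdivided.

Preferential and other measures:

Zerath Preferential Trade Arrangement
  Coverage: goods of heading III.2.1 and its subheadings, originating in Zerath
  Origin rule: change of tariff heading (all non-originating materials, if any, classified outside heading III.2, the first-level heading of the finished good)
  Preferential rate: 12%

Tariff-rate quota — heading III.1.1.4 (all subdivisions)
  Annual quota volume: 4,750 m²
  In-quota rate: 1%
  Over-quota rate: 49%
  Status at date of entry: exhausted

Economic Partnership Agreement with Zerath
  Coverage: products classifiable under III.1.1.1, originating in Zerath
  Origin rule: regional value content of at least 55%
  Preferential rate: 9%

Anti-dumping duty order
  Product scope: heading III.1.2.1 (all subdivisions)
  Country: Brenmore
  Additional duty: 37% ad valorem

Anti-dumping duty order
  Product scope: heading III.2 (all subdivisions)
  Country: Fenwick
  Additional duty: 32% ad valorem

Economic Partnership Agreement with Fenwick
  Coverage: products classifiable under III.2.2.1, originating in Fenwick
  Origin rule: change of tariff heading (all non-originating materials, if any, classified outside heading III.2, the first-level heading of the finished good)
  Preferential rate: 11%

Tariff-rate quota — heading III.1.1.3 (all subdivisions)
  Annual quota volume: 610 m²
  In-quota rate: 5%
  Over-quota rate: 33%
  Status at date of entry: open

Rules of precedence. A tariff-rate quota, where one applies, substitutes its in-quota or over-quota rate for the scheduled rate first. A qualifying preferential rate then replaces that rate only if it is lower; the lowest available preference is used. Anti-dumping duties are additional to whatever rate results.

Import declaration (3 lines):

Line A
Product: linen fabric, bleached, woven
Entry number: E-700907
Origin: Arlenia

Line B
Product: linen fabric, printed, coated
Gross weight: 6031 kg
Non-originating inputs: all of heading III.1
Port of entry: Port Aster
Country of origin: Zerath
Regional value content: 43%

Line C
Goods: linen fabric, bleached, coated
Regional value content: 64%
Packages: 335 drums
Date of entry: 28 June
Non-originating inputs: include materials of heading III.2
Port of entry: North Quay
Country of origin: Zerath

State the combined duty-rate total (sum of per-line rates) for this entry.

55%

Line A: linen → III.2; woven → III.2.2; bleached → III.2.2.1. Scheduled 19%. No special measure applies. → 19%.
Line B: linen → III.2; coated → III.2.1; printed → III.2.1.3. Scheduled 29%. Zerath agreement on III.2.1: CTH met → 12% available; Zerath agreement on III.1.1.1: III.2.1.3 not covered; preferential 12%. → 12%.
Line C: linen → III.2; coated → III.2.1; bleached → III.2.1.1. Scheduled 24%. Zerath agreement on III.2.1: CTH not met; Zerath agreement on III.1.1.1: III.2.1.1 not covered. → 24%.
Sum: 19% + 12% + 24% = 55%.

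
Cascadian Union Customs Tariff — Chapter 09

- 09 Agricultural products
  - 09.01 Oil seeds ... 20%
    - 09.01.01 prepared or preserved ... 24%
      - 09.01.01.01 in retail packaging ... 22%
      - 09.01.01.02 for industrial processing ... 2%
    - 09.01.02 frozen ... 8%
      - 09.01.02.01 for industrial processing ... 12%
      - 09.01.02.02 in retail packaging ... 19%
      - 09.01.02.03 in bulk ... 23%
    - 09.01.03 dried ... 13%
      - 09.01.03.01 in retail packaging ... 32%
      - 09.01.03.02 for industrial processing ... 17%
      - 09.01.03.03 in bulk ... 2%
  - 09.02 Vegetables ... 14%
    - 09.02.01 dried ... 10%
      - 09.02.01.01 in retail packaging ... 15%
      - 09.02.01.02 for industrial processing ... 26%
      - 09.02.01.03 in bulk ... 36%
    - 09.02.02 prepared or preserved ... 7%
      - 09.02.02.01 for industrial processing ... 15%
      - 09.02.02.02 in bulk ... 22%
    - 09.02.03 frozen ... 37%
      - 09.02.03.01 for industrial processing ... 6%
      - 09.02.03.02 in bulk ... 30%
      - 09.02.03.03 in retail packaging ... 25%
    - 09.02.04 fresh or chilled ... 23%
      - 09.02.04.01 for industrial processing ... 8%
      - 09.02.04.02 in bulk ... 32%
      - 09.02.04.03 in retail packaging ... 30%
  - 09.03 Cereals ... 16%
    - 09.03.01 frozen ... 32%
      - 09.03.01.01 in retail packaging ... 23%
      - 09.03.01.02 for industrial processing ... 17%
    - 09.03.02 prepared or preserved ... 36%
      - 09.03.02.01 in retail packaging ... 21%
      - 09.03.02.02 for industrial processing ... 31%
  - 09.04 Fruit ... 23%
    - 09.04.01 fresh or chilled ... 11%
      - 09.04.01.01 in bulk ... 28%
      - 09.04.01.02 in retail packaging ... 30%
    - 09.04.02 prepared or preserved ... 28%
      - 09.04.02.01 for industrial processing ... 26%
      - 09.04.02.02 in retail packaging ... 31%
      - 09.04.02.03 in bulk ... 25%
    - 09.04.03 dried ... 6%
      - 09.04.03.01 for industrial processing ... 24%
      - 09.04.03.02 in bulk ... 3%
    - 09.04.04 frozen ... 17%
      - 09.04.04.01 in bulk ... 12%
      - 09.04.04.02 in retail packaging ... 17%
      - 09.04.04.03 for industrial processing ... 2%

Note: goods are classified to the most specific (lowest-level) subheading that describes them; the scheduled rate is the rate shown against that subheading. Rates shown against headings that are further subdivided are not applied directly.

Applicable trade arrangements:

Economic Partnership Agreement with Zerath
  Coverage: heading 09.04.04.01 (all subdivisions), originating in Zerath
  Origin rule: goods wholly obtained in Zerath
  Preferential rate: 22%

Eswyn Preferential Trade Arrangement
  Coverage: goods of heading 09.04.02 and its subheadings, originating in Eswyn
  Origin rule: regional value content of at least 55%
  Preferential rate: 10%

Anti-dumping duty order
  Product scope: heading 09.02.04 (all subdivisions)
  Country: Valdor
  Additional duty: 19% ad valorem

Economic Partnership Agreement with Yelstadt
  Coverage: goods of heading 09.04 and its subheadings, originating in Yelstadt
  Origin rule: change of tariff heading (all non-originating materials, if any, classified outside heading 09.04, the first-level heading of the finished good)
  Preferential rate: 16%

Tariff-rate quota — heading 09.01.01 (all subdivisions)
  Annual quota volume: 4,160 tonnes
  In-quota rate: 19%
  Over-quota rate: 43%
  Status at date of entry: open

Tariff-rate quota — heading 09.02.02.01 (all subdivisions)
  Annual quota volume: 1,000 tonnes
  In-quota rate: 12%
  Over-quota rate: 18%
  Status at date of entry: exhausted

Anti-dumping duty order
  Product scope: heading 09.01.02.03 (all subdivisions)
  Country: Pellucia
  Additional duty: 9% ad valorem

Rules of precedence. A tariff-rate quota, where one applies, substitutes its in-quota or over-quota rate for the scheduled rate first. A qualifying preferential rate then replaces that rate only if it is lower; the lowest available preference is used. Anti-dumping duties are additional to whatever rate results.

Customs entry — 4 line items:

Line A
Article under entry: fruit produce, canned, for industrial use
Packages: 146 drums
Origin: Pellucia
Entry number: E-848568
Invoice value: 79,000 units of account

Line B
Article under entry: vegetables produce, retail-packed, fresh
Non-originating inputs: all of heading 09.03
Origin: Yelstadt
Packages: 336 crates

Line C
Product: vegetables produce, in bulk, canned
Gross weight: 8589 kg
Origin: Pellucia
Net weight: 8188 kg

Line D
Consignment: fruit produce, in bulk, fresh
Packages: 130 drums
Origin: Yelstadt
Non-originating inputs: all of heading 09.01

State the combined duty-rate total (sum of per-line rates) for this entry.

94%

Line A: fruit → 09.04; canned → 09.04.02; for industrial use → 09.04.02.01. Scheduled 26%. No special measure applies. → 26%.
Line B: vegetables → 09.02; fresh → 09.02.04; retail-packed → 09.02.04.03. Scheduled 30%. Yelstadt agreement on 09.04: 09.02.04.03 not covered. → 30%.
Line C: vegetables → 09.02; canned → 09.02.02; in bulk → 09.02.02.02. Scheduled 22%. No special measure applies. → 22%.
Line D: fruit → 09.04; fresh → 09.04.01; in bulk → 09.04.01.01. Scheduled 28%. Yelstadt agreement on 09.04: CTH met → 16% available; preferential 16%. → 16%.
Sum: 26% + 30% + 22% + 16% = 94%.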